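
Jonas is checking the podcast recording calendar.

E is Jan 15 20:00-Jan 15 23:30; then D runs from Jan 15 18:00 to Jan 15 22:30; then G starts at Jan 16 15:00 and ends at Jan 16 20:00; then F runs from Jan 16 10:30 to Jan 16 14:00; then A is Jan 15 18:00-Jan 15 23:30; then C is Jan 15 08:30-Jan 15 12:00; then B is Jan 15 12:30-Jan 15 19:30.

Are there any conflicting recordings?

Yes

Sorted by start: C, B, A, D, E, F, G.
B starts after C ends; C is clear from here.
A starts before B ends → B and A overlap.
That's a conflict, so the schedule is not conflict-free.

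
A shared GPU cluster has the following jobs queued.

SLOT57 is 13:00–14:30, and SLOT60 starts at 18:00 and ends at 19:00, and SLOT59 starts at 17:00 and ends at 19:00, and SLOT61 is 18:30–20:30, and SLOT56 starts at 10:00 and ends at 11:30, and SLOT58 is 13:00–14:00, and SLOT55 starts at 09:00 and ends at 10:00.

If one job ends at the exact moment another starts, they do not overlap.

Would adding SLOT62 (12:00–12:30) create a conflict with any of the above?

No — it doesn't clash with anything

SLOT55: ends 10:00 at or before SLOT62 starts 12:00 → clear.
SLOT56: ends 11:30 at or before SLOT62 starts 12:00 → clear.
SLOT57: starts 13:00 at or after SLOT62 ends 12:30 → clear.
SLOT58: starts 13:00 at or after SLOT62 ends 12:30 → clear.
SLOT59: starts 17:00 at or after SLOT62 ends 12:30 → clear.
SLOT60: starts 18:00 at or after SLOT62 ends 12:30 → clear.
SLOT61: starts 18:30 at or after SLOT62 ends 12:30 → clear.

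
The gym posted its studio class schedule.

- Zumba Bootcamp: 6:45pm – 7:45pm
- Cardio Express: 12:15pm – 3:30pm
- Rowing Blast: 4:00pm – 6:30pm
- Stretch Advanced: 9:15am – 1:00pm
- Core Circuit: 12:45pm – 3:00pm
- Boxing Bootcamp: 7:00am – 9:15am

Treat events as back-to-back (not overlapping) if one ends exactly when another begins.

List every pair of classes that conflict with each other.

Cardio Express & Core Circuit, Cardio Express & Stretch Advanced, Core Circuit & Stretch Advanced

Two intervals overlap when each starts before the other ends.
Sorted by start: Boxing Bootcamp, Stretch Advanced, Cardio Express, Core Circuit, Rowing Blast, Zumba Bootcamp.
Stretch Advanced starts exactly when Boxing Bootcamp ends (back-to-back, no overlap), so nothing later overlaps Boxing Bootcamp either.
Cardio Express starts before Stretch Advanced ends → Stretch Advanced and Cardio Express overlap.
Core Circuit starts before Stretch Advanced ends → Stretch Advanced and Core Circuit overlap.
Rowing Blast starts after Stretch Advanced ends, so nothing later overlaps Stretch Advanced either.
Core Circuit starts before Cardio Express ends → Cardio Express and Core Circuit overlap.
Rowing Blast starts after Cardio Express ends, so nothing later overlaps Cardio Express either.
Rowing Blast starts after Core Circuit ends, so nothing later overlaps Core Circuit either.
Zumba Bootcamp starts after Rowing Blast ends.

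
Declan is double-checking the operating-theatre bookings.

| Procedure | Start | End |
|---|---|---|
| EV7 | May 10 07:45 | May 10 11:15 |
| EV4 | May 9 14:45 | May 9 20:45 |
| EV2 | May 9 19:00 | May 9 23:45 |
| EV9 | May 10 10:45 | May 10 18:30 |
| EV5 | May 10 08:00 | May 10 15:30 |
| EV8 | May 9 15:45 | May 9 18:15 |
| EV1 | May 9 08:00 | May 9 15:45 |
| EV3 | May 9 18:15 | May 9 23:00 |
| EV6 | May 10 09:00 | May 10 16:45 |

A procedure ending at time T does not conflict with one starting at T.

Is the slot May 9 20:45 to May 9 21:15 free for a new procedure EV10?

No — it overlaps EV2, EV3

EV1: ends May 9 15:45 at or before EV10 starts May 9 20:45 → clear.
EV4: ends May 9 20:45 at or before EV10 starts May 9 20:45 → clear.
EV8: ends May 9 18:15 at or before EV10 starts May 9 20:45 → clear.
EV3: starts May 9 18:15 before EV10 ends May 9 21:15, and ends May 9 23:00 after EV10 starts May 9 20:45 → overlap.
EV2: starts May 9 19:00 before EV10 ends May 9 21:15, and ends May 9 23:45 after EV10 starts May 9 20:45 → overlap.
EV7: starts May 10 07:45 at or after EV10 ends May 9 21:15 → clear.
EV5: starts May 10 08:00 at or after EV10 ends May 9 21:15 → clear.
EV6: starts May 10 09:00 at or after EV10 ends May 9 21:15 → clear.
EV9: starts May 10 10:45 at or after EV10 ends May 9 21:15 → clear.
EV10 overlaps EV2, EV3.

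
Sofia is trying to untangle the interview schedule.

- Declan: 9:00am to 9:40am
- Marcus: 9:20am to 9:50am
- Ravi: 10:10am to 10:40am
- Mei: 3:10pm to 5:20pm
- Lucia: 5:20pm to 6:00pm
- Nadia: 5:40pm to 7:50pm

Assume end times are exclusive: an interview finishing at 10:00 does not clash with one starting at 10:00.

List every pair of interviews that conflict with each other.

Declan & Marcus, Lucia & Nadia

Sorted by start: Declan, Marcus, Ravi, Mei, Lucia, Nadia.
Marcus starts before Declan ends → Declan and Marcus overlap.
Ravi starts after Declan ends, so Declan has no further overlaps.
Ravi starts after Marcus ends, so Marcus has no further overlaps.
Mei starts after Ravi ends, so Ravi has no further overlaps.
Lucia starts exactly when Mei ends (back-to-back, no overlap), so Mei has no further overlaps.
Nadia starts before Lucia ends → Lucia and Nadia overlap.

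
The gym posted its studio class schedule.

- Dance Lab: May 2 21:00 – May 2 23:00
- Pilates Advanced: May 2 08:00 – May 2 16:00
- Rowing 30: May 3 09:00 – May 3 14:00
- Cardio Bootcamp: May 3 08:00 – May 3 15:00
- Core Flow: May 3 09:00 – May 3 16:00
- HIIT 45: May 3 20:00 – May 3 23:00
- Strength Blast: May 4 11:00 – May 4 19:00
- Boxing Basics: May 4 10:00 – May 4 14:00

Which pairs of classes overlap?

Check each pair: they overlap iff neither finishes before the other starts.
Sorted by start: Pilates Advanced, Dance Lab, Cardio Bootcamp, Rowing 30, Core Flow, HIIT 45, Boxing Basics, Strength Blast.
Dance Lab starts after Pilates Advanced ends, so Pilates Advanced has no further overlaps.
Cardio Bootcamp starts after Dance Lab ends, so Dance Lab has no further overlaps.
Rowing 30 starts before Cardio Bootcamp ends → Cardio Bootcamp and Rowing 30 overlap.
Core Flow starts before Cardio Bootcamp ends → Cardio Bootcamp and Core Flow overlap.
HIIT 45 starts after Cardio Bootcamp ends, so Cardio Bootcamp has no further overlaps.
Core Flow starts before Rowing 30 ends → Rowing 30 and Core Flow overlap.
HIIT 45 starts after Rowing 30 ends, so Rowing 30 has no further overlaps.
HIIT 45 starts after Core Flow ends, so Core Flow has no further overlaps.
Boxing Basics starts after HIIT 45 ends, so HIIT 45 has no further overlaps.
Strength Blast starts before Boxing Basics ends → Boxing Basics and Strength Blast overlap.

Boxing Basics & Strength Blast, Cardio Bootcamp & Core Flow, Cardio Bootcamp & Rowing 30, Core Flow & Rowing 30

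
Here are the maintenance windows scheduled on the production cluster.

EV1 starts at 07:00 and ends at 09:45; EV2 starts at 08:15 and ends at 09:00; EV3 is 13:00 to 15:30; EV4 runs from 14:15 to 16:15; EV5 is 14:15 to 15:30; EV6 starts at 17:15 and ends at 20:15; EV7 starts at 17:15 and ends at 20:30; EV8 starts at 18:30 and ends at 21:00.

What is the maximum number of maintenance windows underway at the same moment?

Sweep the timeline, counting +1 at each start and −1 at each end (ends before starts at a tie):
07:00 start EV1 → 1
08:15 start EV2 → 2
09:00 end EV2 → 1
09:45 end EV1 → 0
13:00 start EV3 → 1
14:15 start EV4 → 2
14:15 start EV5 → 3
15:30 end EV3 → 2
15:30 end EV5 → 1
16:15 end EV4 → 0
17:15 start EV6 → 1
17:15 start EV7 → 2
18:30 start EV8 → 3
20:15 end EV6 → 2
20:30 end EV7 → 1
21:00 end EV8 → 0
Peak is 3, at 14:15 (EV3, EV4, EV5).

3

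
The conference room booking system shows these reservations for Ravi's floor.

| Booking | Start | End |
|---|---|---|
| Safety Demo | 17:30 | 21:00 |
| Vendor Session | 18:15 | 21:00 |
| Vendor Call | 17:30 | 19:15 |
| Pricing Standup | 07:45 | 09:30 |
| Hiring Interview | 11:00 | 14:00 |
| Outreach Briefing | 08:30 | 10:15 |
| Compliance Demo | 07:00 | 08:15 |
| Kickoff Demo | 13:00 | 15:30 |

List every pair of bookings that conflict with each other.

Compliance Demo & Pricing Standup, Hiring Interview & Kickoff Demo, Outreach Briefing & Pricing Standup, Safety Demo & Vendor Call, Safety Demo & Vendor Session, Vendor Call & Vendor Session

Sorted by start: Compliance Demo, Pricing Standup, Outreach Briefing, Hiring Interview, Kickoff Demo, Vendor Call, Safety Demo, Vendor Session.
Pricing Standup starts before Compliance Demo ends → Compliance Demo and Pricing Standup overlap.
Outreach Briefing starts after Compliance Demo ends — done with Compliance Demo.
Outreach Briefing starts before Pricing Standup ends → Pricing Standup and Outreach Briefing overlap.
Hiring Interview starts after Pricing Standup ends — done with Pricing Standup.
Hiring Interview starts after Outreach Briefing ends — done with Outreach Briefing.
Kickoff Demo starts before Hiring Interview ends → Hiring Interview and Kickoff Demo overlap.
Vendor Call starts after Hiring Interview ends — done with Hiring Interview.
Vendor Call starts after Kickoff Demo ends — done with Kickoff Demo.
Safety Demo starts before Vendor Call ends → Vendor Call and Safety Demo overlap.
Vendor Session starts before Vendor Call ends → Vendor Call and Vendor Session overlap.
Vendor Session starts before Safety Demo ends → Safety Demo and Vendor Session overlap.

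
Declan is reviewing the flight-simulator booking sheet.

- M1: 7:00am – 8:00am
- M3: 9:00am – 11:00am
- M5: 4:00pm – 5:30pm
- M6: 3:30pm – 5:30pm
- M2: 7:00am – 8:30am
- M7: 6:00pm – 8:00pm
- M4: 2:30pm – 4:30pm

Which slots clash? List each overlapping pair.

Sorted by start: M1, M2, M3, M4, M6, M5, M7.
M2 starts before M1 ends → M1 and M2 overlap.
M3 starts after M1 ends — done with M1.
M3 starts after M2 ends — done with M2.
M4 starts after M3 ends — done with M3.
M6 starts before M4 ends → M4 and M6 overlap.
M5 starts before M4 ends → M4 and M5 overlap.
M7 starts after M4 ends.
M5 starts before M6 ends → M6 and M5 overlap.
M7 starts after M6 ends.
M7 starts after M5 ends.

M1 & M2, M4 & M5, M4 & M6, M5 & M6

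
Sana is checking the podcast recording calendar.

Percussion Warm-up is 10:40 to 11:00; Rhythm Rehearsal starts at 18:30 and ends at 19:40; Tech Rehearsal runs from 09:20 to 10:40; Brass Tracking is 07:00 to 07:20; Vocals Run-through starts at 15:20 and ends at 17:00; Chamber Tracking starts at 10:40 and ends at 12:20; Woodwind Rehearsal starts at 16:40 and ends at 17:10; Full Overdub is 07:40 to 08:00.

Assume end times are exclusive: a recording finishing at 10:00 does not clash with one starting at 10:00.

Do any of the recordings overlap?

Yes

Sorted by start: Brass Tracking, Full Overdub, Tech Rehearsal, Percussion Warm-up, Chamber Tracking, Vocals Run-through, Woodwind Rehearsal, Rhythm Rehearsal.
Full Overdub starts after Brass Tracking ends; Brass Tracking is clear from here.
Tech Rehearsal starts after Full Overdub ends; Full Overdub is clear from here.
Percussion Warm-up starts exactly when Tech Rehearsal ends (back-to-back, no overlap); Tech Rehearsal is clear from here.
Chamber Tracking starts before Percussion Warm-up ends → Percussion Warm-up and Chamber Tracking overlap.
That's a conflict, so the schedule is not conflict-free.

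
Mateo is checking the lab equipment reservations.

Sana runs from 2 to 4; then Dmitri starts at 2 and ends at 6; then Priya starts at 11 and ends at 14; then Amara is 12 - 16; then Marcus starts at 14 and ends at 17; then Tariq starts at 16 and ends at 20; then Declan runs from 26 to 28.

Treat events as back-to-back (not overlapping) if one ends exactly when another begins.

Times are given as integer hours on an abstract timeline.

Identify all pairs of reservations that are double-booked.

Sorted by start: Sana, Dmitri, Priya, Amara, Marcus, Tariq, Declan.
Dmitri starts before Sana ends → Sana and Dmitri overlap.
Priya starts after Sana ends, so Sana has no further overlaps.
Priya starts after Dmitri ends, so Dmitri has no further overlaps.
Amara starts before Priya ends → Priya and Amara overlap.
Marcus starts exactly when Priya ends (back-to-back, no overlap), so Priya has no further overlaps.
Marcus starts before Amara ends → Amara and Marcus overlap.
Tariq starts exactly when Amara ends (back-to-back, no overlap), so Amara has no further overlaps.
Tariq starts before Marcus ends → Marcus and Tariq overlap.
Declan starts after Marcus ends.
Declan starts after Tariq ends.

Amara & Marcus, Amara & Priya, Dmitri & Sana, Marcus & Tariq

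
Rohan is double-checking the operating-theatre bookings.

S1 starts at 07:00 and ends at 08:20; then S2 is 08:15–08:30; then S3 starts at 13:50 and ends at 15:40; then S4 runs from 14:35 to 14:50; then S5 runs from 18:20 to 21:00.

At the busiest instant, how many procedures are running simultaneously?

2

Sweep the timeline, counting +1 at each start and −1 at each end (ends before starts at a tie):
07:00 start S1 → 1
08:15 start S2 → 2
08:20 end S1 → 1
08:30 end S2 → 0
13:50 start S3 → 1
14:35 start S4 → 2
14:50 end S4 → 1
15:40 end S3 → 0
18:20 start S5 → 1
21:00 end S5 → 0
Peak is 2, at 08:15 (S1, S2).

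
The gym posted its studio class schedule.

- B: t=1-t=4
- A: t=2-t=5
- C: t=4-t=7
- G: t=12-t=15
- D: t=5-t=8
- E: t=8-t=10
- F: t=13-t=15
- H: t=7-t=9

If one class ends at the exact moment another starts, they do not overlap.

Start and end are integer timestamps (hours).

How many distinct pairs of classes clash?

6

Two intervals overlap when each starts before the other ends.
Sorted by start: B, A, C, D, H, E, G, F.
A starts before B ends → B and A overlap.
C starts exactly when B ends (back-to-back, no overlap), so nothing later overlaps B either.
C starts before A ends → A and C overlap.
D starts exactly when A ends (back-to-back, no overlap), so nothing later overlaps A either.
D starts before C ends → C and D overlap.
H starts exactly when C ends (back-to-back, no overlap), so nothing later overlaps C either.
H starts before D ends → D and H overlap.
E starts exactly when D ends (back-to-back, no overlap), so nothing later overlaps D either.
E starts before H ends → H and E overlap.
G starts after H ends, so nothing later overlaps H either.
G starts after E ends, so nothing later overlaps E either.
F starts before G ends → G and F overlap.
Overlapping pairs: A & B, A & C, C & D, D & H, E & H, F & G — 6 in total.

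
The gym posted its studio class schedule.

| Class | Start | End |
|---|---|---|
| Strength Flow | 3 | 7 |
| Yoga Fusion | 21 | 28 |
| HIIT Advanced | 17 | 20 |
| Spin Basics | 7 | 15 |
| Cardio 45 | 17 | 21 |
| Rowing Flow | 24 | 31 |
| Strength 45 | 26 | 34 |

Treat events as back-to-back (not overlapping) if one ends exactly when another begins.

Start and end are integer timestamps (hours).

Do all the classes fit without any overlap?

No

Check each pair: they overlap iff neither finishes before the other starts.
Sorted by start: Strength Flow, Spin Basics, Cardio 45, HIIT Advanced, Yoga Fusion, Rowing Flow, Strength 45.
Spin Basics starts exactly when Strength Flow ends (back-to-back, no overlap) — done with Strength Flow.
Cardio 45 starts after Spin Basics ends — done with Spin Basics.
HIIT Advanced starts before Cardio 45 ends → Cardio 45 and HIIT Advanced overlap.
That's a conflict, so the schedule is not conflict-free.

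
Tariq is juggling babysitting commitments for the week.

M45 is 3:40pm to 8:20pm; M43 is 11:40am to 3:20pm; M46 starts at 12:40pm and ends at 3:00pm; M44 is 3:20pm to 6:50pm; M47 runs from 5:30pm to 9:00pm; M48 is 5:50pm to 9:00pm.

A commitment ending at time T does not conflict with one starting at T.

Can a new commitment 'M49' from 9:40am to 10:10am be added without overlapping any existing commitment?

M43: starts 11:40am at or after M49 ends 10:10am → clear.
M46: starts 12:40pm at or after M49 ends 10:10am → clear.
M44: starts 3:20pm at or after M49 ends 10:10am → clear.
M45: starts 3:40pm at or after M49 ends 10:10am → clear.
M47: starts 5:30pm at or after M49 ends 10:10am → clear.
M48: starts 5:50pm at or after M49 ends 10:10am → clear.

Yes — the slot is free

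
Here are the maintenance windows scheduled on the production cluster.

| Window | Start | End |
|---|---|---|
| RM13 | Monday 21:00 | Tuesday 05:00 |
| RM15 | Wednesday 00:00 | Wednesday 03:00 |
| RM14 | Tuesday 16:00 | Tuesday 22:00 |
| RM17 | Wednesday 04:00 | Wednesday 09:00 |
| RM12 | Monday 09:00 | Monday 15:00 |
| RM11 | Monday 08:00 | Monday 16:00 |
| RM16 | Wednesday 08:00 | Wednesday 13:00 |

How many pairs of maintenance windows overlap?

2

Sorted by start: RM11, RM12, RM13, RM14, RM15, RM17, RM16.
RM12 starts before RM11 ends → RM11 and RM12 overlap.
RM13 starts after RM11 ends — done with RM11.
RM13 starts after RM12 ends — done with RM12.
RM14 starts after RM13 ends — done with RM13.
RM15 starts after RM14 ends — done with RM14.
RM17 starts after RM15 ends — done with RM15.
RM16 starts before RM17 ends → RM17 and RM16 overlap.
Overlapping pairs: RM11 & RM12, RM16 & RM17 — 2 in total.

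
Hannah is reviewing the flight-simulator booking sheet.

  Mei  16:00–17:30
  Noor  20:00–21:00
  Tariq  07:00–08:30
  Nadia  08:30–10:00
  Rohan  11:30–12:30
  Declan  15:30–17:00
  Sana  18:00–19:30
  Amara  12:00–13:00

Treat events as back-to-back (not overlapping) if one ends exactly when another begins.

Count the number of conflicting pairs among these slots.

Sorted by start: Tariq, Nadia, Rohan, Amara, Declan, Mei, Sana, Noor.
Nadia starts exactly when Tariq ends (back-to-back, no overlap); Tariq is clear from here.
Rohan starts after Nadia ends; Nadia is clear from here.
Amara starts before Rohan ends → Rohan and Amara overlap.
Declan starts after Rohan ends; Rohan is clear from here.
Declan starts after Amara ends; Amara is clear from here.
Mei starts before Declan ends → Declan and Mei overlap.
Sana starts after Declan ends; Declan is clear from here.
Sana starts after Mei ends; Mei is clear from here.
Noor starts after Sana ends.
Overlapping pairs: Amara & Rohan, Declan & Mei — 2 in total.

2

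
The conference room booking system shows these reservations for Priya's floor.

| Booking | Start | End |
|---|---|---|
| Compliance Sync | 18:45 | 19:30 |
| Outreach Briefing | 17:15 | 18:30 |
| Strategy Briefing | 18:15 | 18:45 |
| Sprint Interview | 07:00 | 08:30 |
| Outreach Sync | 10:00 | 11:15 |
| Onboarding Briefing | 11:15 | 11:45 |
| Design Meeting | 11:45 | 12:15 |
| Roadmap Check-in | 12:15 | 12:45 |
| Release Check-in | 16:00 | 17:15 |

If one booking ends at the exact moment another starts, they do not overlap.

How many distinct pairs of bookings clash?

Check each pair: they overlap iff neither finishes before the other starts.
Sorted by start: Sprint Interview, Outreach Sync, Onboarding Briefing, Design Meeting, Roadmap Check-in, Release Check-in, Outreach Briefing, Strategy Briefing, Compliance Sync.
Outreach Sync starts after Sprint Interview ends — done with Sprint Interview.
Onboarding Briefing starts exactly when Outreach Sync ends (back-to-back, no overlap) — done with Outreach Sync.
Design Meeting starts exactly when Onboarding Briefing ends (back-to-back, no overlap) — done with Onboarding Briefing.
Roadmap Check-in starts exactly when Design Meeting ends (back-to-back, no overlap) — done with Design Meeting.
Release Check-in starts after Roadmap Check-in ends — done with Roadmap Check-in.
Outreach Briefing starts exactly when Release Check-in ends (back-to-back, no overlap) — done with Release Check-in.
Strategy Briefing starts before Outreach Briefing ends → Outreach Briefing and Strategy Briefing overlap.
Compliance Sync starts after Outreach Briefing ends.
Compliance Sync starts exactly when Strategy Briefing ends (back-to-back, no overlap).
Overlapping pairs: Outreach Briefing & Strategy Briefing — 1 in total.

1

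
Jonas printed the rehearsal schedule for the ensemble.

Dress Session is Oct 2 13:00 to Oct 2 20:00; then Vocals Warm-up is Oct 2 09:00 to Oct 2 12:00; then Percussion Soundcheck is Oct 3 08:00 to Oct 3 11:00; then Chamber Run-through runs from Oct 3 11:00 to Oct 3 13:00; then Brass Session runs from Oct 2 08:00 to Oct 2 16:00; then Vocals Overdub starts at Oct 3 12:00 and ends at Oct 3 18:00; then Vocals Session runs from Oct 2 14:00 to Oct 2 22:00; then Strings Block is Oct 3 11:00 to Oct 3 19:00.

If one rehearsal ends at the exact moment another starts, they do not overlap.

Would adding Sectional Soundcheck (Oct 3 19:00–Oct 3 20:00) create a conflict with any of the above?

No — it doesn't clash with anything

Brass Session: ends Oct 2 16:00 at or before Sectional Soundcheck starts Oct 3 19:00 → clear.
Vocals Warm-up: ends Oct 2 12:00 at or before Sectional Soundcheck starts Oct 3 19:00 → clear.
Dress Session: ends Oct 2 20:00 at or before Sectional Soundcheck starts Oct 3 19:00 → clear.
Vocals Session: ends Oct 2 22:00 at or before Sectional Soundcheck starts Oct 3 19:00 → clear.
Percussion Soundcheck: ends Oct 3 11:00 at or before Sectional Soundcheck starts Oct 3 19:00 → clear.
Chamber Run-through: ends Oct 3 13:00 at or before Sectional Soundcheck starts Oct 3 19:00 → clear.
Strings Block: ends Oct 3 19:00 at or before Sectional Soundcheck starts Oct 3 19:00 → clear.
Vocals Overdub: ends Oct 3 18:00 at or before Sectional Soundcheck starts Oct 3 19:00 → clear.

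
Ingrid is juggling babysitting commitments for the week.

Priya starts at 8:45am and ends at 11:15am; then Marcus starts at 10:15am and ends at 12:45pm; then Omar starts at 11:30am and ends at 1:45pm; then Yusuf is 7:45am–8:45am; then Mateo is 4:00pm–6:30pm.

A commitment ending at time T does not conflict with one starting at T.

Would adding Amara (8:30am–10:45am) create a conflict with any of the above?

Yusuf: starts 7:45am before Amara ends 10:45am, and ends 8:45am after Amara starts 8:30am → overlap.
Priya: starts 8:45am before Amara ends 10:45am, and ends 11:15am after Amara starts 8:30am → overlap.
Marcus: starts 10:15am before Amara ends 10:45am, and ends 12:45pm after Amara starts 8:30am → overlap.
Omar: starts 11:30am at or after Amara ends 10:45am → clear.
Mateo: starts 4:00pm at or after Amara ends 10:45am → clear.
Amara overlaps Yusuf, Marcus, Priya.

Yes — it overlaps Marcus, Priya, Yusuf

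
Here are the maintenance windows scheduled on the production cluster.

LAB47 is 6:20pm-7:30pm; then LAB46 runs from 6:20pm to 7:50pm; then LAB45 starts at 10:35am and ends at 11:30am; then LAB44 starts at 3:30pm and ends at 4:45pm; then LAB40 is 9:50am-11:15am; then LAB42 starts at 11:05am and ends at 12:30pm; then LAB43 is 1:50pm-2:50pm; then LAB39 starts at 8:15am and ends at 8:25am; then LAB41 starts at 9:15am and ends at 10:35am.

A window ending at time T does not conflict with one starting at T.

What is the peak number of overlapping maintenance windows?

Sweep the timeline, counting +1 at each start and −1 at each end (ends before starts at a tie):
8:15am start LAB39 → 1
8:25am end LAB39 → 0
9:15am start LAB41 → 1
9:50am start LAB40 → 2
10:35am end LAB41 → 1
10:35am start LAB45 → 2
11:05am start LAB42 → 3
11:15am end LAB40 → 2
11:30am end LAB45 → 1
12:30pm end LAB42 → 0
1:50pm start LAB43 → 1
2:50pm end LAB43 → 0
3:30pm start LAB44 → 1
4:45pm end LAB44 → 0
6:20pm start LAB46 → 1
6:20pm start LAB47 → 2
7:30pm end LAB47 → 1
7:50pm end LAB46 → 0
Peak is 3, at 11:05am (LAB40, LAB42, LAB45).

3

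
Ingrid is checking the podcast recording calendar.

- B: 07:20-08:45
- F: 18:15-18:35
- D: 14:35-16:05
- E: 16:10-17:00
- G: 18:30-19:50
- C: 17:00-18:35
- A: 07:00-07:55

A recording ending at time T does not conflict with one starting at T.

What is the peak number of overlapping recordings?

3

Sweep the timeline, counting +1 at each start and −1 at each end (ends before starts at a tie):
07:00 start A → 1
07:20 start B → 2
07:55 end A → 1
08:45 end B → 0
14:35 start D → 1
16:05 end D → 0
16:10 start E → 1
17:00 end E → 0
17:00 start C → 1
18:15 start F → 2
18:30 start G → 3
18:35 end C → 2
18:35 end F → 1
19:50 end G → 0
Peak is 3, at 18:30 (C, F, G).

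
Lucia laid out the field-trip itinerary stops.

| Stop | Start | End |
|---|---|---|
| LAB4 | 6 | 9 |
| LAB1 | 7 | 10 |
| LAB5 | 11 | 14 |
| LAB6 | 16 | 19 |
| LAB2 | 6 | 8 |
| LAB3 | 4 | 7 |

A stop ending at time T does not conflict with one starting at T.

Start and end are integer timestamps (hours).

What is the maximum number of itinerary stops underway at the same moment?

3

Sort all start/end points and keep a running count:
4 start LAB3 → 1
6 start LAB2 → 2
6 start LAB4 → 3
7 end LAB3 → 2
7 start LAB1 → 3
8 end LAB2 → 2
9 end LAB4 → 1
10 end LAB1 → 0
11 start LAB5 → 1
14 end LAB5 → 0
16 start LAB6 → 1
19 end LAB6 → 0
Peak is 3, at 6 (LAB2, LAB3, LAB4).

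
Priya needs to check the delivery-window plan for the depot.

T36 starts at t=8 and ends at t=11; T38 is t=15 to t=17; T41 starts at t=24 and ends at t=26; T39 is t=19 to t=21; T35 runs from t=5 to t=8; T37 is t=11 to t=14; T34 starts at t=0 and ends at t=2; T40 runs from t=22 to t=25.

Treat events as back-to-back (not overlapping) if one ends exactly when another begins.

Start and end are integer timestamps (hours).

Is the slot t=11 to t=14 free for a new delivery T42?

T34: ends t=2 at or before T42 starts t=11 → clear.
T35: ends t=8 at or before T42 starts t=11 → clear.
T36: ends t=11 at or before T42 starts t=11 → clear.
T37: starts t=11 before T42 ends t=14, and ends t=14 after T42 starts t=11 → overlap.
T38: starts t=15 at or after T42 ends t=14 → clear.
T39: starts t=19 at or after T42 ends t=14 → clear.
T40: starts t=22 at or after T42 ends t=14 → clear.
T41: starts t=24 at or after T42 ends t=14 → clear.
T42 overlaps T37.

No — it overlaps T37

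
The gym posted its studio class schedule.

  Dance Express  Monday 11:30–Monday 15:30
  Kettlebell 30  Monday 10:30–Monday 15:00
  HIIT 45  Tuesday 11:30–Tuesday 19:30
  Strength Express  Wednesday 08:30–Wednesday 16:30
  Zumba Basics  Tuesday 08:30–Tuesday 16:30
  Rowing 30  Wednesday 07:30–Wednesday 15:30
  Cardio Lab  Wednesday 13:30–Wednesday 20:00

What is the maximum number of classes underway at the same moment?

3

Sort all start/end points and keep a running count:
Monday 10:30 start Kettlebell 30 → 1
Monday 11:30 start Dance Express → 2
Monday 15:00 end Kettlebell 30 → 1
Monday 15:30 end Dance Express → 0
Tuesday 08:30 start Zumba Basics → 1
Tuesday 11:30 start HIIT 45 → 2
Tuesday 16:30 end Zumba Basics → 1
Tuesday 19:30 end HIIT 45 → 0
Wednesday 07:30 start Rowing 30 → 1
Wednesday 08:30 start Strength Express → 2
Wednesday 13:30 start Cardio Lab → 3
Wednesday 15:30 end Rowing 30 → 2
Wednesday 16:30 end Strength Express → 1
Wednesday 20:00 end Cardio Lab → 0
Peak is 3, at Wednesday 13:30 (Cardio Lab, Rowing 30, Strength Express).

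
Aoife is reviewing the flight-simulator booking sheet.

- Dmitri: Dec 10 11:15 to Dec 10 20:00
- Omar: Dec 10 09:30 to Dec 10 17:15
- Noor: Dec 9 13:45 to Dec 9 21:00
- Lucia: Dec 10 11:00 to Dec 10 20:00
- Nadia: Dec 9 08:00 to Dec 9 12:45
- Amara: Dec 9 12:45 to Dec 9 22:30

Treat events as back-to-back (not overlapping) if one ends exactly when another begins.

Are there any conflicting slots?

Yes

Sorted by start: Nadia, Amara, Noor, Omar, Lucia, Dmitri.
Amara starts exactly when Nadia ends (back-to-back, no overlap); Nadia is clear from here.
Noor starts before Amara ends → Amara and Noor overlap.
That's a conflict, so the schedule is not conflict-free.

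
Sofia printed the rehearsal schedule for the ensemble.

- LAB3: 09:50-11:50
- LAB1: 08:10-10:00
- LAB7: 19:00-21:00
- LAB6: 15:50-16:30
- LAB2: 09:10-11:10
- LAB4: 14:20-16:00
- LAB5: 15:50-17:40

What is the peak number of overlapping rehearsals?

3

Walk through starts and ends in time order (an end at T is processed before a start at T):
08:10 start LAB1 → 1
09:10 start LAB2 → 2
09:50 start LAB3 → 3
10:00 end LAB1 → 2
11:10 end LAB2 → 1
11:50 end LAB3 → 0
14:20 start LAB4 → 1
15:50 start LAB5 → 2
15:50 start LAB6 → 3
16:00 end LAB4 → 2
16:30 end LAB6 → 1
17:40 end LAB5 → 0
19:00 start LAB7 → 1
21:00 end LAB7 → 0
Peak is 3, at 09:50 (LAB1, LAB2, LAB3).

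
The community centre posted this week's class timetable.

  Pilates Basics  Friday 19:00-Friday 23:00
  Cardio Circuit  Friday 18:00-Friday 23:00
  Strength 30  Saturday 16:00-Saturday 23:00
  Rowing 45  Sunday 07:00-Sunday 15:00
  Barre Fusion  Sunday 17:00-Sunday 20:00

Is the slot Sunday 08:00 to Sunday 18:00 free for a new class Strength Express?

Cardio Circuit: ends Friday 23:00 at or before Strength Express starts Sunday 08:00 → clear.
Pilates Basics: ends Friday 23:00 at or before Strength Express starts Sunday 08:00 → clear.
Strength 30: ends Saturday 23:00 at or before Strength Express starts Sunday 08:00 → clear.
Rowing 45: starts Sunday 07:00 before Strength Express ends Sunday 18:00, and ends Sunday 15:00 after Strength Express starts Sunday 08:00 → overlap.
Barre Fusion: starts Sunday 17:00 before Strength Express ends Sunday 18:00, and ends Sunday 20:00 after Strength Express starts Sunday 08:00 → overlap.
Strength Express overlaps Rowing 45, Barre Fusion.

No — it overlaps Barre Fusion, Rowing 45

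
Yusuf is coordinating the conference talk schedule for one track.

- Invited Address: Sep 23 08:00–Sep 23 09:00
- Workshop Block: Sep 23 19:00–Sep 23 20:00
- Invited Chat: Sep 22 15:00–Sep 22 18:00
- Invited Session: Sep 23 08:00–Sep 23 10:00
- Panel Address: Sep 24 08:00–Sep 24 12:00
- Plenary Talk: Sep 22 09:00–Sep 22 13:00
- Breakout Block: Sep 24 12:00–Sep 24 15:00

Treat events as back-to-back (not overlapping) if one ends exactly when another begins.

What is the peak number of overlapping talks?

2

Sort all start/end points and keep a running count:
Sep 22 09:00 start Plenary Talk → 1
Sep 22 13:00 end Plenary Talk → 0
Sep 22 15:00 start Invited Chat → 1
Sep 22 18:00 end Invited Chat → 0
Sep 23 08:00 start Invited Address → 1
Sep 23 08:00 start Invited Session → 2
Sep 23 09:00 end Invited Address → 1
Sep 23 10:00 end Invited Session → 0
Sep 23 19:00 start Workshop Block → 1
Sep 23 20:00 end Workshop Block → 0
Sep 24 08:00 start Panel Address → 1
Sep 24 12:00 end Panel Address → 0
Sep 24 12:00 start Breakout Block → 1
Sep 24 15:00 end Breakout Block → 0
Peak is 2, at Sep 23 08:00 (Invited Address, Invited Session).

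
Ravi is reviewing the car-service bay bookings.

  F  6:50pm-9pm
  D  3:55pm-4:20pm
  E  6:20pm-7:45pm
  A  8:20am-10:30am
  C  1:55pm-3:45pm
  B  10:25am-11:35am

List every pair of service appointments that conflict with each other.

A & B, E & F

Sorted by start: A, B, C, D, E, F.
B starts before A ends → A and B overlap.
C starts after A ends, so A has no further overlaps.
C starts after B ends, so B has no further overlaps.
D starts after C ends, so C has no further overlaps.
E starts after D ends, so D has no further overlaps.
F starts before E ends → E and F overlap.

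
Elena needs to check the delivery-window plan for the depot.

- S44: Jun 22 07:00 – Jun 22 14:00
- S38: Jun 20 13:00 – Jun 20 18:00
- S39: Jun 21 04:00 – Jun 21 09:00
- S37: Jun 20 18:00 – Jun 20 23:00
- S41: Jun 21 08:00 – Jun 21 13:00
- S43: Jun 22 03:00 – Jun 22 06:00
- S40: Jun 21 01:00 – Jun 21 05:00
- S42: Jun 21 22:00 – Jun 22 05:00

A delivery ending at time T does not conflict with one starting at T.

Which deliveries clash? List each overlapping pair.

Two intervals overlap when each starts before the other ends.
Sorted by start: S38, S37, S40, S39, S41, S42, S43, S44.
S37 starts exactly when S38 ends (back-to-back, no overlap), so S38 has no further overlaps.
S40 starts after S37 ends, so S37 has no further overlaps.
S39 starts before S40 ends → S40 and S39 overlap.
S41 starts after S40 ends, so S40 has no further overlaps.
S41 starts before S39 ends → S39 and S41 overlap.
S42 starts after S39 ends, so S39 has no further overlaps.
S42 starts after S41 ends, so S41 has no further overlaps.
S43 starts before S42 ends → S42 and S43 overlap.
S44 starts after S42 ends.
S44 starts after S43 ends.

S39 & S40, S39 & S41, S42 & S43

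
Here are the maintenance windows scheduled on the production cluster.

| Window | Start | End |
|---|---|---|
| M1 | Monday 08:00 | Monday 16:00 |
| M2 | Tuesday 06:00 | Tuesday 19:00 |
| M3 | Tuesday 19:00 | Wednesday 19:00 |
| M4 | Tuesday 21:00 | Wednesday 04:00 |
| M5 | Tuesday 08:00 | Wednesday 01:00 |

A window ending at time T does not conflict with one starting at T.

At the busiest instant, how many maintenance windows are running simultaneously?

Sort all start/end points and keep a running count:
Monday 08:00 start M1 → 1
Monday 16:00 end M1 → 0
Tuesday 06:00 start M2 → 1
Tuesday 08:00 start M5 → 2
Tuesday 19:00 end M2 → 1
Tuesday 19:00 start M3 → 2
Tuesday 21:00 start M4 → 3
Wednesday 01:00 end M5 → 2
Wednesday 04:00 end M4 → 1
Wednesday 19:00 end M3 → 0
Peak is 3, at Tuesday 21:00 (M3, M4, M5).

3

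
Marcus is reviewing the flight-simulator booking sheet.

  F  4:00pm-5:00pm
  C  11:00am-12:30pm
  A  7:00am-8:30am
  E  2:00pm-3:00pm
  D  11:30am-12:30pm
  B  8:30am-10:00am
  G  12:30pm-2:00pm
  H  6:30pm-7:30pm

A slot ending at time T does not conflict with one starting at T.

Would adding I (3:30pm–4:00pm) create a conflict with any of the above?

No — it doesn't clash with anything

A: ends 8:30am at or before I starts 3:30pm → clear.
B: ends 10:00am at or before I starts 3:30pm → clear.
C: ends 12:30pm at or before I starts 3:30pm → clear.
D: ends 12:30pm at or before I starts 3:30pm → clear.
G: ends 2:00pm at or before I starts 3:30pm → clear.
E: ends 3:00pm at or before I starts 3:30pm → clear.
F: starts 4:00pm at or after I ends 4:00pm → clear.
H: starts 6:30pm at or after I ends 4:00pm → clear.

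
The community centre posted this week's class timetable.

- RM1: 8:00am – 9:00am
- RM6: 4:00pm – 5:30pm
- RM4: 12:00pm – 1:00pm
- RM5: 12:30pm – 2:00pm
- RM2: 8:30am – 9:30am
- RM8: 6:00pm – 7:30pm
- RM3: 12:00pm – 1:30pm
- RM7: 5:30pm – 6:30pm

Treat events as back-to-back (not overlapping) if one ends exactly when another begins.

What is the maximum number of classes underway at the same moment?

3

Walk through starts and ends in time order (an end at T is processed before a start at T):
8:00am start RM1 → 1
8:30am start RM2 → 2
9:00am end RM1 → 1
9:30am end RM2 → 0
12:00pm start RM3 → 1
12:00pm start RM4 → 2
12:30pm start RM5 → 3
1:00pm end RM4 → 2
1:30pm end RM3 → 1
2:00pm end RM5 → 0
4:00pm start RM6 → 1
5:30pm end RM6 → 0
5:30pm start RM7 → 1
6:00pm start RM8 → 2
6:30pm end RM7 → 1
7:30pm end RM8 → 0
Peak is 3, at 12:30pm (RM3, RM4, RM5).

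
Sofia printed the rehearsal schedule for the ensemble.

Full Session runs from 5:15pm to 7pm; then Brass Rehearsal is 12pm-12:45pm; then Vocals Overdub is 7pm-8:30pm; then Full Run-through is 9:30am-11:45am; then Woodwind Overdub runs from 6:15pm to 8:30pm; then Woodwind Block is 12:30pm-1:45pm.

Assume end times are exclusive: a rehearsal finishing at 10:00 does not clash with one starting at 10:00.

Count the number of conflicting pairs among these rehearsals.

Two intervals overlap when each starts before the other ends.
Sorted by start: Full Run-through, Brass Rehearsal, Woodwind Block, Full Session, Woodwind Overdub, Vocals Overdub.
Brass Rehearsal starts after Full Run-through ends — done with Full Run-through.
Woodwind Block starts before Brass Rehearsal ends → Brass Rehearsal and Woodwind Block overlap.
Full Session starts after Brass Rehearsal ends — done with Brass Rehearsal.
Full Session starts after Woodwind Block ends — done with Woodwind Block.
Woodwind Overdub starts before Full Session ends → Full Session and Woodwind Overdub overlap.
Vocals Overdub starts exactly when Full Session ends (back-to-back, no overlap).
Vocals Overdub starts before Woodwind Overdub ends → Woodwind Overdub and Vocals Overdub overlap.
Overlapping pairs: Brass Rehearsal & Woodwind Block, Full Session & Woodwind Overdub, Vocals Overdub & Woodwind Overdub — 3 in total.

3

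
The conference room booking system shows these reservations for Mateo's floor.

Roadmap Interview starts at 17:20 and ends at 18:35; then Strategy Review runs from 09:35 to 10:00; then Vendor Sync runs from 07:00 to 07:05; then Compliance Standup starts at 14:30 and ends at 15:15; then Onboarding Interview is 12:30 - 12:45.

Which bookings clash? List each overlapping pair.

Sorted by start: Vendor Sync, Strategy Review, Onboarding Interview, Compliance Standup, Roadmap Interview.
Strategy Review starts after Vendor Sync ends, so nothing later overlaps Vendor Sync either.
Onboarding Interview starts after Strategy Review ends, so nothing later overlaps Strategy Review either.
Compliance Standup starts after Onboarding Interview ends, so nothing later overlaps Onboarding Interview either.
Roadmap Interview starts after Compliance Standup ends.

none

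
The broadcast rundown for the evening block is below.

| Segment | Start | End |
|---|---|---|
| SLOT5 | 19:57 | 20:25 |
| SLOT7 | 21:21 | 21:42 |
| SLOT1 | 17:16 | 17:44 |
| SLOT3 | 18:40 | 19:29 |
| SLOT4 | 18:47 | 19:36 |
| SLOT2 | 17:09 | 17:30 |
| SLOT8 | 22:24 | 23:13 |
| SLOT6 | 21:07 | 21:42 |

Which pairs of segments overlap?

Sorted by start: SLOT2, SLOT1, SLOT3, SLOT4, SLOT5, SLOT6, SLOT7, SLOT8.
SLOT1 starts before SLOT2 ends → SLOT2 and SLOT1 overlap.
SLOT3 starts after SLOT2 ends, so nothing later overlaps SLOT2 either.
SLOT3 starts after SLOT1 ends, so nothing later overlaps SLOT1 either.
SLOT4 starts before SLOT3 ends → SLOT3 and SLOT4 overlap.
SLOT5 starts after SLOT3 ends, so nothing later overlaps SLOT3 either.
SLOT5 starts after SLOT4 ends, so nothing later overlaps SLOT4 either.
SLOT6 starts after SLOT5 ends, so nothing later overlaps SLOT5 either.
SLOT7 starts before SLOT6 ends → SLOT6 and SLOT7 overlap.
SLOT8 starts after SLOT6 ends.
SLOT8 starts after SLOT7 ends.

SLOT1 & SLOT2, SLOT3 & SLOT4, SLOT6 & SLOT7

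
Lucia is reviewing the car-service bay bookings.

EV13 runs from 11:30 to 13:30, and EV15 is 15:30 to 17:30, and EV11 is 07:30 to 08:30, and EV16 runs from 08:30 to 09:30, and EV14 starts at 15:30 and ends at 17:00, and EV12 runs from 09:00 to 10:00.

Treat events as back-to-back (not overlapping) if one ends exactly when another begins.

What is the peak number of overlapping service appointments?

2

Sweep the timeline, counting +1 at each start and −1 at each end (ends before starts at a tie):
07:30 start EV11 → 1
08:30 end EV11 → 0
08:30 start EV16 → 1
09:00 start EV12 → 2
09:30 end EV16 → 1
10:00 end EV12 → 0
11:30 start EV13 → 1
13:30 end EV13 → 0
15:30 start EV14 → 1
15:30 start EV15 → 2
17:00 end EV14 → 1
17:30 end EV15 → 0
Peak is 2, at 09:00 (EV12, EV16).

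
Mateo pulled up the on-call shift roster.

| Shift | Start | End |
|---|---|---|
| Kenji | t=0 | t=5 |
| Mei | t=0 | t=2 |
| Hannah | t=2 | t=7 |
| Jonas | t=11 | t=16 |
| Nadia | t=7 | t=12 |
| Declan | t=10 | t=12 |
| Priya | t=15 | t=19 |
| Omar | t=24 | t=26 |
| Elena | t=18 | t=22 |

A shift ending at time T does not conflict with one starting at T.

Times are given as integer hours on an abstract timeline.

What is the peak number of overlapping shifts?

3

Sort all start/end points and keep a running count:
t=0 start Kenji → 1
t=0 start Mei → 2
t=2 end Mei → 1
t=2 start Hannah → 2
t=5 end Kenji → 1
t=7 end Hannah → 0
t=7 start Nadia → 1
t=10 start Declan → 2
t=11 start Jonas → 3
t=12 end Declan → 2
t=12 end Nadia → 1
t=15 start Priya → 2
t=16 end Jonas → 1
t=18 start Elena → 2
t=19 end Priya → 1
t=22 end Elena → 0
t=24 start Omar → 1
t=26 end Omar → 0
Peak is 3, at t=11 (Declan, Jonas, Nadia).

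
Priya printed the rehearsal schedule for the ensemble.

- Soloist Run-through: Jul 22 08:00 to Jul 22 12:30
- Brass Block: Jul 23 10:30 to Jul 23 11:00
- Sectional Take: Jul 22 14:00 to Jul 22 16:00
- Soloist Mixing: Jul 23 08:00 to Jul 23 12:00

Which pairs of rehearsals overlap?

Brass Block & Soloist Mixing

Check each pair: they overlap iff neither finishes before the other starts.
Sorted by start: Soloist Run-through, Sectional Take, Soloist Mixing, Brass Block.
Sectional Take starts after Soloist Run-through ends, so Soloist Run-through has no further overlaps.
Soloist Mixing starts after Sectional Take ends, so Sectional Take has no further overlaps.
Brass Block starts before Soloist Mixing ends → Soloist Mixing and Brass Block overlap.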